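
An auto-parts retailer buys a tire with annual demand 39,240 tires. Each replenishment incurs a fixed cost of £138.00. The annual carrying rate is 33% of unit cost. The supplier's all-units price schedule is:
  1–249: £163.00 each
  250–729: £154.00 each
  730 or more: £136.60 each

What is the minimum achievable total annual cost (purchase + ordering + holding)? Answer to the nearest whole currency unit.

TC* ≈ £5,384,055

Holding cost per unit per year at price C is H = 0.33·C.
Evaluate total cost at each tier's feasible EOQ or, if the EOQ is below the tier, at the tier's minimum quantity.
Tier 1 (£163.00): EOQ = 448.7 exceeds tier's upper bound 249, so this tier is dominated.
EOQ at £154.00 = 461.6 (feasible in tier 2): TC = 39,240×£154.00 + (39,240/461.6)×138 + (461.6/2)×0.33×£154.00 = £6,066,420.45.
EOQ at £136.60 = 490.2 < 730, so use break Q=730: TC = 39,240×£136.60 + (39,240/730.0)×138 + (730.0/2)×0.33×£136.60 = £5,384,055.44.
Lowest total cost among the candidates is at Q = 730.0.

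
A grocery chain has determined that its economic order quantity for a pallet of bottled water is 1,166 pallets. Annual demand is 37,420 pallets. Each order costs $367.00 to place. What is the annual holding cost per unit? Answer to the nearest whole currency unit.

The basic EOQ model gives Q* = √(2DS/H); rearrange for the unknown.
From Q* = √(2DS/H): H = 2DS / Q*² = 2 × 37,420 × 367 / 1,166² = 20.2024.

H ≈ $20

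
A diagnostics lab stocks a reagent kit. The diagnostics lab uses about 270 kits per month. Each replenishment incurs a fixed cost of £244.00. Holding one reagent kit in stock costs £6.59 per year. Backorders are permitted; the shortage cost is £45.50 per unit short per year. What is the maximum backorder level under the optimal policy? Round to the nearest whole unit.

S* ≈ 66 kits

Annual demand D = 270 × 12 = 3,240.
With planned backorders, Q* = √(2DS/H) · √((H+B)/B).
√(2DS/H) = √(2 × 3,240 × 244 / 6.59) = 489.824.
√((H+B)/B) = √((6.59+45.5)/45.5) = 1.0700.
Q* ≈ 524.096.
S* = Q* · H/(H+B) = 524.096 × 6.59/52.09 ≈ 66.304.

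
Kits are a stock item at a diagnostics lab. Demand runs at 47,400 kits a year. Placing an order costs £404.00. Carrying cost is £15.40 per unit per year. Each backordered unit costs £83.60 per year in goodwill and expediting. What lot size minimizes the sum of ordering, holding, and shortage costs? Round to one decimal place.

With planned backorders, Q* = √(2DS/H) · √((H+B)/B).
√(2DS/H) = √(2 × 47,400 × 404 / 15.4) = 1577.010.
√((H+B)/B) = √((15.4+83.6)/83.6) = 1.0882.
Q* ≈ 1716.125.

Q* ≈ 1,716.1 kits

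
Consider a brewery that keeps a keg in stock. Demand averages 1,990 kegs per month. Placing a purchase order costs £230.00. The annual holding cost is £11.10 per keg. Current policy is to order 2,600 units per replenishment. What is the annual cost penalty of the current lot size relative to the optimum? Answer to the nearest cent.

Extra cost ≈ £5,500.21 per year

Annual demand D = 1,990 × 12 = 23,880.
EOQ = √(2DS/H) = √(2 × 23,880 × 230 / 11.1) ≈ 994.80.
Cost at Q* = (D/Q*)S + (Q*/2)H = √(2DSH) ≈ £11,042.25.
Cost at Q = 2,600: (23,880/2,600)×230 + (2,600/2)×11.1 = £2,112.46 + £14,430.00 = £16,542.46.
Excess = £16,542.46 − £11,042.25 = £5,500.21.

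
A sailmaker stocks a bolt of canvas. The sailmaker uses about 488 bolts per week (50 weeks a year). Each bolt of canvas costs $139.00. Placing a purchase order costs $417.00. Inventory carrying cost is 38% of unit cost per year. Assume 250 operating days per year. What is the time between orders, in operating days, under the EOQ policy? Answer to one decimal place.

T ≈ 6.4 days

Annual demand D = 488 × 50 = 24,400.
Holding cost H = 0.38 × $139.00 = $52.8200 per unit per year.
Q* = √(2DS/H) = √(2 × 24,400 × 417 / 52.82) ≈ 620.70.
Cycle time = Q*/D × 250 = 620.70 / 24,400 × 250 ≈ 6.360 days.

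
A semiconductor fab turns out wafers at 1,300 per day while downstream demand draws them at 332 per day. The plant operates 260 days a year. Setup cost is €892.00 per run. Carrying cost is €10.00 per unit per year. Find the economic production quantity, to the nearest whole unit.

Q* ≈ 4,548 wafers

Annual demand D = 332 × 260 = 86,320.
Production build-up factor (1 − d/p) = 1 − 332/1,300 = 0.7446.
Q* = √(2DS / (H(1 − d/p))) = √(2 × 86,320 × 892 / (10 × 0.7446)).
= √(153,994,880 / 7.4462) ≈ 4547.651.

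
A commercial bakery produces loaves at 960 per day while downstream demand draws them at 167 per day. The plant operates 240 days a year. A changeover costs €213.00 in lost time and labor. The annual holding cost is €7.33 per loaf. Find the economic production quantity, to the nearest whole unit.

Annual demand D = 167 × 240 = 40,080.
Production build-up factor (1 − d/p) = 1 − 167/960 = 0.8260.
Q* = √(2DS / (H(1 − d/p))) = √(2 × 40,080 × 213 / (7.33 × 0.8260)).
= √(17,074,080 / 6.0549) ≈ 1679.251.

Q* ≈ 1,679 loaves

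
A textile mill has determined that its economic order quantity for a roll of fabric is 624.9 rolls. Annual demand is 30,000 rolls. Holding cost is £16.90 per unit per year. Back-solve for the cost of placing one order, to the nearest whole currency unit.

S ≈ £110

Squaring Q* = √(2DS/H) gives Q*² = 2DS/H.
From Q* = √(2DS/H): S = Q*²H / (2D) = 624.9² × 16.9 / (2 × 30,000) = 109.9908.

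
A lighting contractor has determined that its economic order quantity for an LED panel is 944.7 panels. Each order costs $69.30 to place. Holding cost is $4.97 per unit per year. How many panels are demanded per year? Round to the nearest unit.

D ≈ 32,002 panels per year

Squaring Q* = √(2DS/H) gives Q*² = 2DS/H.
From Q* = √(2DS/H): D = Q*²H / (2S) = 944.7² × 4.97 / (2 × 69.3) = 32002.285.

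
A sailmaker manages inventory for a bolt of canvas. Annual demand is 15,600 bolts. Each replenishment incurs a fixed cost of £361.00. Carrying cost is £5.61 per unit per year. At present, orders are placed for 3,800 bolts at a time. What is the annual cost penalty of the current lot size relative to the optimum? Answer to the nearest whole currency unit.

EOQ = √(2DS/H) = √(2 × 15,600 × 361 / 5.61) ≈ 1416.93.
Cost at Q* = (D/Q*)S + (Q*/2)H = √(2DSH) ≈ £7,949.00.
Cost at Q = 3,800: (15,600/3,800)×361 + (3,800/2)×5.61 = £1,482.00 + £10,659.00 = £12,141.00.
Excess = £12,141.00 − £7,949.00 = £4,192.00.

Extra cost ≈ £4,192 per year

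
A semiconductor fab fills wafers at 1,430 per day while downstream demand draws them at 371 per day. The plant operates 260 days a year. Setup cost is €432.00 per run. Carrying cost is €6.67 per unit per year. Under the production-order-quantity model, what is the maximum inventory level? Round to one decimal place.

I_max ≈ 3,041.9 wafers

Annual demand D = 371 × 260 = 96,460.
Production build-up factor (1 − d/p) = 1 − 371/1,430 = 0.7406.
Q* = √(2DS / (H(1 − d/p))) = √(2 × 96,460 × 432 / (6.67 × 0.7406)).
= √(83,341,440 / 4.9395) ≈ 4107.595.
Maximum inventory = Q*(1 − d/p) = 4107.595 × 0.7406 ≈ 3041.918.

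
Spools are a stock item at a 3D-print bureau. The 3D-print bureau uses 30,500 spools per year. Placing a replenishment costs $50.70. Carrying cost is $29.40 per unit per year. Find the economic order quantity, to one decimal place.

Q* ≈ 324.3 spools

EOQ = √(2DS / H) = √(2 × 30,500 × 50.7 / 29.4).
= √(3,092,700 / 29.4) = √105,193.8776 ≈ 324.336.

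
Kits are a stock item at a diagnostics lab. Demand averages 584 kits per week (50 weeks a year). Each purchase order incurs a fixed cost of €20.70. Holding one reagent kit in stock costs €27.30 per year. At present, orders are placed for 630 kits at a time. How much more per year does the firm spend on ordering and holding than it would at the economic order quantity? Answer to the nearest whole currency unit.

Annual demand D = 584 × 50 = 29,200.
EOQ = √(2DS/H) = √(2 × 29,200 × 20.7 / 27.3) ≈ 210.43.
Cost at Q* = (D/Q*)S + (Q*/2)H = √(2DSH) ≈ €5,744.77.
Cost at Q = 630: (29,200/630)×20.7 + (630/2)×27.3 = €959.43 + €8,599.50 = €9,558.93.
Excess = €9,558.93 − €5,744.77 = €3,814.15.

Extra cost ≈ €3,814 per year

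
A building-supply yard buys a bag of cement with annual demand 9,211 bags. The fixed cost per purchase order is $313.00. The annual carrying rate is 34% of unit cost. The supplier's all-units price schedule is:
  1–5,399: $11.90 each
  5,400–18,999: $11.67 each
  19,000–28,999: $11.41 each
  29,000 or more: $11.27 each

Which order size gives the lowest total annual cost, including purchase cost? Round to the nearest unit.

Q* ≈ 1,194 bags

Holding cost per unit per year at price C is H = 0.34·C.
Evaluate total cost at each tier's feasible EOQ or, if the EOQ is below the tier, at the tier's minimum quantity.
EOQ at $11.90 = 1193.8 (feasible in tier 1): TC = 9,211×$11.90 + (9,211/1193.8)×313 + (1193.8/2)×0.34×$11.90 = $114,440.97.
EOQ at $11.67 = 1205.5 < 5400, so use break Q=5400: TC = 9,211×$11.67 + (9,211/5400.0)×313 + (5400.0/2)×0.34×$11.67 = $118,739.33.
EOQ at $11.41 = 1219.2 < 19000, so use break Q=19000: TC = 9,211×$11.41 + (9,211/19000.0)×313 + (19000.0/2)×0.34×$11.41 = $142,103.55.
EOQ at $11.27 = 1226.7 < 29000, so use break Q=29000: TC = 9,211×$11.27 + (9,211/29000.0)×313 + (29000.0/2)×0.34×$11.27 = $159,468.49.
Lowest total cost is $114,440.97 at Q = 1193.8.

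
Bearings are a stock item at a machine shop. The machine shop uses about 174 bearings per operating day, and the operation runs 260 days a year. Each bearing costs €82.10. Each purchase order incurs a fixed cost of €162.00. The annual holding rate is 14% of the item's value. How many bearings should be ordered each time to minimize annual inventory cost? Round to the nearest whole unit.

Q* ≈ 1,129 bearings

Annual demand D = 174 × 260 = 45,240.
Holding cost H = 0.14 × €82.10 = €11.4940 per unit per year.
EOQ = √(2DS / H) = √(2 × 45,240 × 162 / 11.494).
= √(14,657,760 / 11.494) = √1,275,253.1756 ≈ 1129.271.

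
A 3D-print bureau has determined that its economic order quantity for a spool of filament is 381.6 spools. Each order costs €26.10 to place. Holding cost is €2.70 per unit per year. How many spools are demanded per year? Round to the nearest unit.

D ≈ 7,532 spools per year

Invert the EOQ relation Q*² = 2DS/H.
From Q* = √(2DS/H): D = Q*²H / (2S) = 381.6² × 2.7 / (2 × 26.1) = 7531.994.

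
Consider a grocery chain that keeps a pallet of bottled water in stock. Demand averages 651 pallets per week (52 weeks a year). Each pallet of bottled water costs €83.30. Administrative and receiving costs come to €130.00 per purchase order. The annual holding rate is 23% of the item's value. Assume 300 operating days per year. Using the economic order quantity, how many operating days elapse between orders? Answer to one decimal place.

T ≈ 6.0 days

Annual demand D = 651 × 52 = 33,852.
Holding cost H = 0.23 × €83.30 = €19.1590 per unit per year.
EOQ = √(2DS/H) = √(2 × 33,852 × 130 / 19.159) ≈ 677.79.
Cycle time = Q*/D × 300 = 677.79 / 33,852 × 300 ≈ 6.007 days.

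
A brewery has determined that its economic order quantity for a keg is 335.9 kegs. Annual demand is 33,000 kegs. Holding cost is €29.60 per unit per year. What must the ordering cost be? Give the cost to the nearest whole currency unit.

S ≈ €51

Squaring Q* = √(2DS/H) gives Q*² = 2DS/H.
From Q* = √(2DS/H): S = Q*²H / (2D) = 335.9² × 29.6 / (2 × 33,000) = 50.6020.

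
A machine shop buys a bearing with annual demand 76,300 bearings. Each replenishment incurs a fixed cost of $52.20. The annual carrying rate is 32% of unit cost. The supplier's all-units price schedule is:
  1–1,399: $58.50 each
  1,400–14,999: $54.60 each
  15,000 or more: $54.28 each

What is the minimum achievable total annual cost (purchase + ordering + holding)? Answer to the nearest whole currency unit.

Holding cost per unit per year at price C is H = 0.32·C.
Candidates are each tier's EOQ (if it falls in that tier) and each price-break quantity.
EOQ at $58.50 = 652.3 (feasible in tier 1): TC = 76,300×$58.50 + (76,300/652.3)×52.2 + (652.3/2)×0.32×$58.50 = $4,475,761.40.
EOQ at $54.60 = 675.2 < 1400, so use break Q=1400: TC = 76,300×$54.60 + (76,300/1400.0)×52.2 + (1400.0/2)×0.32×$54.60 = $4,181,055.30.
EOQ at $54.28 = 677.2 < 15000, so use break Q=15000: TC = 76,300×$54.28 + (76,300/15000.0)×52.2 + (15000.0/2)×0.32×$54.28 = $4,272,101.52.
Lowest total cost among the candidates is at Q = 1400.0.

TC* ≈ $4,181,055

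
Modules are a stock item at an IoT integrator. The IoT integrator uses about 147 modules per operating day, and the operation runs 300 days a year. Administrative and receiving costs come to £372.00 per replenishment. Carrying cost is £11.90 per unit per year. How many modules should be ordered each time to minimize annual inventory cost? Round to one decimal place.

Q* ≈ 1,660.5 modules

Annual demand D = 147 × 300 = 44,100.
EOQ = √(2DS / H) = √(2 × 44,100 × 372 / 11.9).
= √(32,810,400 / 11.9) = √2,757,176.4706 ≈ 1660.475.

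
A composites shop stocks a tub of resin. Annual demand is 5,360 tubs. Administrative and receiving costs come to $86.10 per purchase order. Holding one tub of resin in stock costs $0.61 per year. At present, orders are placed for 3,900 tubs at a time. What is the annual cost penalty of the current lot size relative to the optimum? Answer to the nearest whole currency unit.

Extra cost ≈ $557 per year

EOQ = √(2DS/H) = √(2 × 5,360 × 86.1 / 0.61) ≈ 1230.08.
Cost at Q* = (D/Q*)S + (Q*/2)H = √(2DSH) ≈ $750.35.
Cost at Q = 3,900: (5,360/3,900)×86.1 + (3,900/2)×0.61 = $118.33 + $1,189.50 = $1,307.83.
Excess = $1,307.83 − $750.35 = $557.48.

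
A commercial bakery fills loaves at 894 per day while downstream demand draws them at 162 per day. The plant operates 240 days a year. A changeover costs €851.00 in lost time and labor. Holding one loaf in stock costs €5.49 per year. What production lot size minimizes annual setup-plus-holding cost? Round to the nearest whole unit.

Q* ≈ 3,837 loaves

Annual demand D = 162 × 240 = 38,880.
Production build-up factor (1 − d/p) = 1 − 162/894 = 0.8188.
Q* = √(2DS / (H(1 − d/p))) = √(2 × 38,880 × 851 / (5.49 × 0.8188)).
= √(66,173,760 / 4.4952) ≈ 3836.807.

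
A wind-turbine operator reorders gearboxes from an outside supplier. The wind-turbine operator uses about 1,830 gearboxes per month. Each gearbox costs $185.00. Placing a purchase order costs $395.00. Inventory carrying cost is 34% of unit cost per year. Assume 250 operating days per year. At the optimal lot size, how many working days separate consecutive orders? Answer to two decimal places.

T ≈ 5.98 days

Annual demand D = 1,830 × 12 = 21,960.
Holding cost H = 0.34 × $185.00 = $62.9000 per unit per year.
The optimal lot size = √(2DS/H) = √(2 × 21,960 × 395 / 62.9) ≈ 525.18.
Cycle time = Q*/D × 250 = 525.18 / 21,960 × 250 ≈ 5.979 days.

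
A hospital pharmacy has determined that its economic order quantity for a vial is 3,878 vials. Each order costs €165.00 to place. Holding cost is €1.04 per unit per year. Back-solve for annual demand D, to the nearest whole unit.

Invert the EOQ relation Q*² = 2DS/H.
From Q* = √(2DS/H): D = Q*²H / (2S) = 3,878² × 1.04 / (2 × 165) = 47395.271.

D ≈ 47,395 vials per year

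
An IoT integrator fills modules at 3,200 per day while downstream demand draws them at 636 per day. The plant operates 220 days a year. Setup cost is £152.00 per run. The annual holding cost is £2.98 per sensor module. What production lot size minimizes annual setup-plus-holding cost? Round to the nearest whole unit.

Annual demand D = 636 × 220 = 139,920.
Production build-up factor (1 − d/p) = 1 − 636/3,200 = 0.8013.
Q* = √(2DS / (H(1 − d/p))) = √(2 × 139,920 × 152 / (2.98 × 0.8013)).
= √(42,535,680 / 2.3877) ≈ 4220.701.

Q* ≈ 4,221 modules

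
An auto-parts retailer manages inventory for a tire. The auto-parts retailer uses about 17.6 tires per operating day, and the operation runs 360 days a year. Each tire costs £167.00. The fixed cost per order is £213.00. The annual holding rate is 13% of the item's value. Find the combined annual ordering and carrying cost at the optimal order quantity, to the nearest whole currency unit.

TC* ≈ £7,655

Annual demand D = 17.6 × 360 = 6,336.
Holding cost H = 0.13 × £167.00 = £21.7100 per unit per year.
Q* = √(2DS/H) = √(2 × 6,336 × 213 / 21.71) ≈ 352.60.
At Q*, ordering cost (D/Q*)S equals holding cost (Q*/2)H, each = √(DSH/2).
Minimum total = √(2DSH) = √(2 × 6,336 × 213 × 21.71) ≈ 7654.949.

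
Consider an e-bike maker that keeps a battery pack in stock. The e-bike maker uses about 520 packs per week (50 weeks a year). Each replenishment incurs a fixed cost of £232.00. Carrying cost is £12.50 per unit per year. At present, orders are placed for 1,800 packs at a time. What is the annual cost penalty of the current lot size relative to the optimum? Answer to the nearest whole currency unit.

Extra cost ≈ £2,321 per year

Annual demand D = 520 × 50 = 26,000.
EOQ = √(2DS/H) = √(2 × 26,000 × 232 / 12.5) ≈ 982.41.
Cost at Q* = (D/Q*)S + (Q*/2)H = √(2DSH) ≈ £12,280.07.
Cost at Q = 1,800: (26,000/1,800)×232 + (1,800/2)×12.5 = £3,351.11 + £11,250.00 = £14,601.11.
Excess = £14,601.11 − £12,280.07 = £2,321.05.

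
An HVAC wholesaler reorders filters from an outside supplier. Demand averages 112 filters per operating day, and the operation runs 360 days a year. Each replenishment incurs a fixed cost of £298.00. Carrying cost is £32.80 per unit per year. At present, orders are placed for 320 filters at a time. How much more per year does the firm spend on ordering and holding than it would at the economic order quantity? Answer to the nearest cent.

Extra cost ≈ £14,720.96 per year

Annual demand D = 112 × 360 = 40,320.
EOQ = √(2DS/H) = √(2 × 40,320 × 298 / 32.8) ≈ 855.95.
Cost at Q* = (D/Q*)S + (Q*/2)H = √(2DSH) ≈ £28,075.04.
Cost at Q = 320: (40,320/320)×298 + (320/2)×32.8 = £37,548.00 + £5,248.00 = £42,796.00.
Excess = £42,796.00 − £28,075.04 = £14,720.96.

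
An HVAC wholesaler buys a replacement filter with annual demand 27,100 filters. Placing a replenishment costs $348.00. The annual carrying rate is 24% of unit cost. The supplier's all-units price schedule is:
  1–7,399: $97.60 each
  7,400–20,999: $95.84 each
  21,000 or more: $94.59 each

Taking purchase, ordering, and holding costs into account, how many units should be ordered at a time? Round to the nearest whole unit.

Q* ≈ 897 filters

Holding cost per unit per year at price C is H = 0.24·C.
For each price level, check whether its EOQ is feasible; otherwise the best quantity at that price is the breakpoint.
EOQ at $97.60 = 897.3 (feasible in tier 1): TC = 27,100×$97.60 + (27,100/897.3)×348 + (897.3/2)×0.24×$97.60 = $2,665,979.37.
EOQ at $95.84 = 905.5 < 7400, so use break Q=7400: TC = 27,100×$95.84 + (27,100/7400.0)×348 + (7400.0/2)×0.24×$95.84 = $2,683,644.35.
EOQ at $94.59 = 911.5 < 21000, so use break Q=21000: TC = 27,100×$94.59 + (27,100/21000.0)×348 + (21000.0/2)×0.24×$94.59 = $2,802,204.89.
Lowest total cost is $2,665,979.37 at Q = 897.3.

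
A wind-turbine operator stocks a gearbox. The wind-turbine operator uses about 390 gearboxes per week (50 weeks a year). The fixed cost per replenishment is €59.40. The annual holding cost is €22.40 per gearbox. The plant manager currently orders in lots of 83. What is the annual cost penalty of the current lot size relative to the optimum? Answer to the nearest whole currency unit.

Annual demand D = 390 × 50 = 19,500.
EOQ = √(2DS/H) = √(2 × 19,500 × 59.4 / 22.4) ≈ 321.59.
Cost at Q* = (D/Q*)S + (Q*/2)H = √(2DSH) ≈ €7,203.60.
Cost at Q = 83: (19,500/83)×59.4 + (83/2)×22.4 = €13,955.42 + €929.60 = €14,885.02.
Excess = €14,885.02 − €7,203.60 = €7,681.42.

Extra cost ≈ €7,681 per year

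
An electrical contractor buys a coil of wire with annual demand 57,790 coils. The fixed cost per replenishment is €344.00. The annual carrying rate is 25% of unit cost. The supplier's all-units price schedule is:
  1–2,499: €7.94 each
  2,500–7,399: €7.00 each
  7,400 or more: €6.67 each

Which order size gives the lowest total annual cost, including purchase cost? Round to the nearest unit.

Holding cost per unit per year at price C is H = 0.25·C.
Evaluate total cost at each tier's feasible EOQ or, if the EOQ is below the tier, at the tier's minimum quantity.
Tier 1 (€7.94): EOQ = 4475.5 exceeds tier's upper bound 2499, so this tier is dominated.
EOQ at €7.00 = 4766.5 (feasible in tier 2): TC = 57,790×€7.00 + (57,790/4766.5)×344 + (4766.5/2)×0.25×€7.00 = €412,871.41.
EOQ at €6.67 = 4883.0 < 7400, so use break Q=7400: TC = 57,790×€6.67 + (57,790/7400.0)×344 + (7400.0/2)×0.25×€6.67 = €394,315.50.
Lowest total cost is €394,315.50 at Q = 7400.0.

Q* ≈ 7,400 coils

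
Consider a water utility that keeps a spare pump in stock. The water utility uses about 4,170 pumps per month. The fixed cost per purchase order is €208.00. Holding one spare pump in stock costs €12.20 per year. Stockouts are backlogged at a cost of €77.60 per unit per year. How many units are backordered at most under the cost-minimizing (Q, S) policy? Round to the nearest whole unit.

Annual demand D = 4,170 × 12 = 50,040.
With planned backorders, Q* = √(2DS/H) · √((H+B)/B).
√(2DS/H) = √(2 × 50,040 × 208 / 12.2) = 1306.247.
√((H+B)/B) = √((12.2+77.6)/77.6) = 1.0757.
Q* ≈ 1405.182.
S* = Q* · H/(H+B) = 1405.182 × 12.2/89.8 ≈ 190.905.

S* ≈ 191 pumps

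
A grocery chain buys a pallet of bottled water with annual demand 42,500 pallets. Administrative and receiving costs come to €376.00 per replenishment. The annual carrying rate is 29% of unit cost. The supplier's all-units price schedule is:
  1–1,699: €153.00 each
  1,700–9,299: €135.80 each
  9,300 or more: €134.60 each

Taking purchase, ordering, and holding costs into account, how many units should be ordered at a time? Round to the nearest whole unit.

Q* ≈ 1,700 pallets

Holding cost per unit per year at price C is H = 0.29·C.
Evaluate total cost at each tier's feasible EOQ or, if the EOQ is below the tier, at the tier's minimum quantity.
EOQ at €153.00 = 848.7 (feasible in tier 1): TC = 42,500×€153.00 + (42,500/848.7)×376 + (848.7/2)×0.29×€153.00 = €6,540,157.21.
EOQ at €135.80 = 900.9 < 1700, so use break Q=1700: TC = 42,500×€135.80 + (42,500/1700.0)×376 + (1700.0/2)×0.29×€135.80 = €5,814,374.70.
EOQ at €134.60 = 904.9 < 9300, so use break Q=9300: TC = 42,500×€134.60 + (42,500/9300.0)×376 + (9300.0/2)×0.29×€134.60 = €5,903,726.38.
Lowest total cost is €5,814,374.70 at Q = 1700.0.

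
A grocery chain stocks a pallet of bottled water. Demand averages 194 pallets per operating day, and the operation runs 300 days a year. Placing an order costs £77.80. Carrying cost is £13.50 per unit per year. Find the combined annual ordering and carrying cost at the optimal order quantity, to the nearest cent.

TC* ≈ £11,056.89

Annual demand D = 194 × 300 = 58,200.
Q* = √(2DS/H) = √(2 × 58,200 × 77.8 / 13.5) ≈ 819.03.
At Q*, ordering cost (D/Q*)S equals holding cost (Q*/2)H, each = √(DSH/2).
Minimum total = √(2DSH) = √(2 × 58,200 × 77.8 × 13.5) ≈ 11056.895.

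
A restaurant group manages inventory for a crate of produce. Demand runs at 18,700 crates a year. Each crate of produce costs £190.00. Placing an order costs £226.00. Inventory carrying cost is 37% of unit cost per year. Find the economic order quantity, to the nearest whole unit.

Holding cost H = 0.37 × £190.00 = £70.3000 per unit per year.
EOQ = √(2DS / H) = √(2 × 18,700 × 226 / 70.3).
= √(8,452,400 / 70.3) = √120,233.2859 ≈ 346.747.

Q* ≈ 347 crates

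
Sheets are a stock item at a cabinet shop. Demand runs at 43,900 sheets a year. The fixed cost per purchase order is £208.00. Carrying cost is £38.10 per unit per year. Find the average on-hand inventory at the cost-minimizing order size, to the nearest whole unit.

The optimal lot size = √(2DS/H) = √(2 × 43,900 × 208 / 38.1) ≈ 692.34.
Average inventory = Q*/2 ≈ 692.34 / 2 = 346.168.

Average inventory ≈ 346 sheets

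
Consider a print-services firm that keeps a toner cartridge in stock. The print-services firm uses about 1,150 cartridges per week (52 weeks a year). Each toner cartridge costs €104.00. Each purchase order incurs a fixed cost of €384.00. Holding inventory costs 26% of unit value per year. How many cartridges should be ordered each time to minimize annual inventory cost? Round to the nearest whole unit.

Annual demand D = 1,150 × 52 = 59,800.
Holding cost H = 0.26 × €104.00 = €27.0400 per unit per year.
EOQ = √(2DS / H) = √(2 × 59,800 × 384 / 27.04).
= √(45,926,400 / 27.04) = √1,698,461.5385 ≈ 1303.250.

Q* ≈ 1,303 cartridges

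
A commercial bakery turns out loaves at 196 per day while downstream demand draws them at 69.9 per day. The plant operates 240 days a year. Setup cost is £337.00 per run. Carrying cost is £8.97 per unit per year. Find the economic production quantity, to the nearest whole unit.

Annual demand D = 69.9 × 240 = 16,776.
Production build-up factor (1 − d/p) = 1 − 69.9/196 = 0.6434.
Q* = √(2DS / (H(1 − d/p))) = √(2 × 16,776 × 337 / (8.97 × 0.6434)).
= √(11,307,024 / 5.771) ≈ 1399.743.

Q* ≈ 1,400 loaves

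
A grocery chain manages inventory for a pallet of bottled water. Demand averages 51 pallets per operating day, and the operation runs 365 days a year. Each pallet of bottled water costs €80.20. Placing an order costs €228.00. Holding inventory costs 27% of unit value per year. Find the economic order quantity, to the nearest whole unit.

Annual demand D = 51 × 365 = 18,615.
Holding cost H = 0.27 × €80.20 = €21.6540 per unit per year.
EOQ = √(2DS / H) = √(2 × 18,615 × 228 / 21.654).
= √(8,488,440 / 21.654) = √392,003.325 ≈ 626.102.

Q* ≈ 626 pallets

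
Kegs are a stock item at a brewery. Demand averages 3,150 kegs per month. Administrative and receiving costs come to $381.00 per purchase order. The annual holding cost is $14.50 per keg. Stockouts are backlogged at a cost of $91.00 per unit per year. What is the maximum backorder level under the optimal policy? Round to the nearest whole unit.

Annual demand D = 3,150 × 12 = 37,800.
With planned backorders, Q* = √(2DS/H) · √((H+B)/B).
√(2DS/H) = √(2 × 37,800 × 381 / 14.5) = 1409.417.
√((H+B)/B) = √((14.5+91)/91) = 1.0767.
Q* ≈ 1517.557.
S* = Q* · H/(H+B) = 1517.557 × 14.5/105.5 ≈ 208.574.

S* ≈ 209 kegs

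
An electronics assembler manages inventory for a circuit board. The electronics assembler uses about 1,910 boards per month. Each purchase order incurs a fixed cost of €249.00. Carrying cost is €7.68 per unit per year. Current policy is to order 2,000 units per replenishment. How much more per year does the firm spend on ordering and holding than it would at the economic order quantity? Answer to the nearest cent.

Annual demand D = 1,910 × 12 = 22,920.
EOQ = √(2DS/H) = √(2 × 22,920 × 249 / 7.68) ≈ 1219.11.
Cost at Q* = (D/Q*)S + (Q*/2)H = √(2DSH) ≈ €9,362.73.
Cost at Q = 2,000: (22,920/2,000)×249 + (2,000/2)×7.68 = €2,853.54 + €7,680.00 = €10,533.54.
Excess = €10,533.54 − €9,362.73 = €1,170.81.

Extra cost ≈ €1,170.81 per year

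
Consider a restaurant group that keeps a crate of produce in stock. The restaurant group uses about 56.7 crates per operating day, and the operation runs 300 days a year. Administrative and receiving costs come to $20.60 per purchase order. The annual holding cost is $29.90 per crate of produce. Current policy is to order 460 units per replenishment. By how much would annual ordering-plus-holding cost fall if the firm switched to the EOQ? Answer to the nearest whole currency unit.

Extra cost ≈ $3,061 per year

Annual demand D = 56.7 × 300 = 17,010.
EOQ = √(2DS/H) = √(2 × 17,010 × 20.6 / 29.9) ≈ 153.10.
Cost at Q* = (D/Q*)S + (Q*/2)H = √(2DSH) ≈ $4,577.58.
Cost at Q = 460: (17,010/460)×20.6 + (460/2)×29.9 = $761.75 + $6,877.00 = $7,638.75.
Excess = $7,638.75 − $4,577.58 = $3,061.17.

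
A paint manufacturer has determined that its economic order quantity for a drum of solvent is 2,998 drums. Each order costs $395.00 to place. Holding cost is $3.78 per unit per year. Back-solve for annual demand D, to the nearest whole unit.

Squaring Q* = √(2DS/H) gives Q*² = 2DS/H.
From Q* = √(2DS/H): D = Q*²H / (2S) = 2,998² × 3.78 / (2 × 395) = 43005.893.

D ≈ 43,006 drums per year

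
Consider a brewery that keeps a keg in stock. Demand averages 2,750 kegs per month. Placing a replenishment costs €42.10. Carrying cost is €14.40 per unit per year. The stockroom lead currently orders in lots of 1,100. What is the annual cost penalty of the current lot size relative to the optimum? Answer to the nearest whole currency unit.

Extra cost ≈ €2,858 per year

Annual demand D = 2,750 × 12 = 33,000.
EOQ = √(2DS/H) = √(2 × 33,000 × 42.1 / 14.4) ≈ 439.27.
Cost at Q* = (D/Q*)S + (Q*/2)H = √(2DSH) ≈ €6,325.49.
Cost at Q = 1,100: (33,000/1,100)×42.1 + (1,100/2)×14.4 = €1,263.00 + €7,920.00 = €9,183.00.
Excess = €9,183.00 − €6,325.49 = €2,857.51.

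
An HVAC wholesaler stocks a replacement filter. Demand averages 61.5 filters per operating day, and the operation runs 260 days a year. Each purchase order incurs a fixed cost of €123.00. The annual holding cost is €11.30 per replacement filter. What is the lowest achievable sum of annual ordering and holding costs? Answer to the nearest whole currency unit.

Annual demand D = 61.5 × 260 = 15,990.
The optimal lot size = √(2DS/H) = √(2 × 15,990 × 123 / 11.3) ≈ 590.00.
At Q*, ordering cost (D/Q*)S equals holding cost (Q*/2)H, each = √(DSH/2).
Minimum total = √(2DSH) = √(2 × 15,990 × 123 × 11.3) ≈ 6667.008.

TC* ≈ €6,667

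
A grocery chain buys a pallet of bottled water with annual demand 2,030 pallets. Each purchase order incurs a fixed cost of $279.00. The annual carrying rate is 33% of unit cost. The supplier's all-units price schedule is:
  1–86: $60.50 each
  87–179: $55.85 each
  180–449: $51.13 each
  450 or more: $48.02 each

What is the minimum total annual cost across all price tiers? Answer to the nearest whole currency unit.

Holding cost per unit per year at price C is H = 0.33·C.
Evaluate total cost at each tier's feasible EOQ or, if the EOQ is below the tier, at the tier's minimum quantity.
Tier 1 ($60.50): EOQ = 238.2 exceeds tier's upper bound 86, so this tier is dominated.
Tier 2 ($55.85): EOQ = 247.9 exceeds tier's upper bound 179, so this tier is dominated.
EOQ at $51.13 = 259.1 (feasible in tier 3): TC = 2,030×$51.13 + (2,030/259.1)×279 + (259.1/2)×0.33×$51.13 = $108,165.70.
EOQ at $48.02 = 267.4 < 450, so use break Q=450: TC = 2,030×$48.02 + (2,030/450.0)×279 + (450.0/2)×0.33×$48.02 = $102,304.69.
Lowest total cost among the candidates is at Q = 450.0.

TC* ≈ $102,305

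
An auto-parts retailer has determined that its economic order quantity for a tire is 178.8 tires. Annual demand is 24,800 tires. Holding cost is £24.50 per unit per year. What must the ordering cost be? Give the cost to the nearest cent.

The basic EOQ model gives Q* = √(2DS/H); rearrange for the unknown.
From Q* = √(2DS/H): S = Q*²H / (2D) = 178.8² × 24.5 / (2 × 24,800) = 15.7914.

S ≈ £15.79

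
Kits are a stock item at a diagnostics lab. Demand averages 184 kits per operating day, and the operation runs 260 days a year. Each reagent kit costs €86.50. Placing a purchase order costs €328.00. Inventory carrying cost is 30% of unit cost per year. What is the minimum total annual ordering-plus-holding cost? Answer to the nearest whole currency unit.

Annual demand D = 184 × 260 = 47,840.
Holding cost H = 0.30 × €86.50 = €25.9500 per unit per year.
The optimal lot size = √(2DS/H) = √(2 × 47,840 × 328 / 25.95) ≈ 1099.71.
At the optimum the two cost components are equal, so total cost = 2·(Q*/2)H = Q*·H.
Minimum total = √(2DSH) = √(2 × 47,840 × 328 × 25.95) ≈ 28537.517.

TC* ≈ €28,538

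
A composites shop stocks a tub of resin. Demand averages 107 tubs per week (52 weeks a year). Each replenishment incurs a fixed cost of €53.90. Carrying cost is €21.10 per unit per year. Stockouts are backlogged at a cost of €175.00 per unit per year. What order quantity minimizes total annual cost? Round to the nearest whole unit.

Annual demand D = 107 × 52 = 5,564.
With planned backorders, Q* = √(2DS/H) · √((H+B)/B).
√(2DS/H) = √(2 × 5,564 × 53.9 / 21.1) = 168.602.
√((H+B)/B) = √((21.1+175)/175) = 1.0586.
Q* ≈ 178.477.

Q* ≈ 178 tubs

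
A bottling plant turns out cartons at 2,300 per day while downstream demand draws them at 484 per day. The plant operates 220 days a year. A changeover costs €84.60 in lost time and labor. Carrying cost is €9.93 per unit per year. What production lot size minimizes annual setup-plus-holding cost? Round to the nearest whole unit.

Q* ≈ 1,516 cartons

Annual demand D = 484 × 220 = 106,480.
Production build-up factor (1 − d/p) = 1 − 484/2,300 = 0.7896.
Q* = √(2DS / (H(1 − d/p))) = √(2 × 106,480 × 84.6 / (9.93 × 0.7896)).
= √(18,016,416 / 7.8404) ≈ 1515.883.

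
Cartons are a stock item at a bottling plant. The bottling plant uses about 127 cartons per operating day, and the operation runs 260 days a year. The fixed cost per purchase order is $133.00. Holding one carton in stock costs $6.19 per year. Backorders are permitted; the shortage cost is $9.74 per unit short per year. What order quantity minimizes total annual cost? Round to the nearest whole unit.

Q* ≈ 1,523 cartons

Annual demand D = 127 × 260 = 33,020.
With planned backorders, Q* = √(2DS/H) · √((H+B)/B).
√(2DS/H) = √(2 × 33,020 × 133 / 6.19) = 1191.198.
√((H+B)/B) = √((6.19+9.74)/9.74) = 1.2789.
Q* ≈ 1523.395.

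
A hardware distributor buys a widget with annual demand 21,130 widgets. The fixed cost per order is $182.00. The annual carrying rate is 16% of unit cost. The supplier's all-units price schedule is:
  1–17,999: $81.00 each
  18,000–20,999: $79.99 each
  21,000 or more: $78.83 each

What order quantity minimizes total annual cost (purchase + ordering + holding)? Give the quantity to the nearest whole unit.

Holding cost per unit per year at price C is H = 0.16·C.
Candidates are each tier's EOQ (if it falls in that tier) and each price-break quantity.
EOQ at $81.00 = 770.4 (feasible in tier 1): TC = 21,130×$81.00 + (21,130/770.4)×182 + (770.4/2)×0.16×$81.00 = $1,721,513.96.
EOQ at $79.99 = 775.2 < 18000, so use break Q=18000: TC = 21,130×$79.99 + (21,130/18000.0)×182 + (18000.0/2)×0.16×$79.99 = $1,805,587.95.
EOQ at $78.83 = 780.9 < 21000, so use break Q=21000: TC = 21,130×$78.83 + (21,130/21000.0)×182 + (21000.0/2)×0.16×$78.83 = $1,798,295.43.
Lowest total cost is $1,721,513.96 at Q = 770.4.

Q* ≈ 770 widgets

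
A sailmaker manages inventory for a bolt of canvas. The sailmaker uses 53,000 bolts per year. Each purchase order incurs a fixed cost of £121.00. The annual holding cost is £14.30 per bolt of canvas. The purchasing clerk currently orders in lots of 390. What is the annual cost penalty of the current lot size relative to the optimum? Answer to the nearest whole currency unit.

Extra cost ≈ £5,689 per year

EOQ = √(2DS/H) = √(2 × 53,000 × 121 / 14.3) ≈ 947.06.
Cost at Q* = (D/Q*)S + (Q*/2)H = √(2DSH) ≈ £13,542.96.
Cost at Q = 390: (53,000/390)×121 + (390/2)×14.3 = £16,443.59 + £2,788.50 = £19,232.09.
Excess = £19,232.09 − £13,542.96 = £5,689.13.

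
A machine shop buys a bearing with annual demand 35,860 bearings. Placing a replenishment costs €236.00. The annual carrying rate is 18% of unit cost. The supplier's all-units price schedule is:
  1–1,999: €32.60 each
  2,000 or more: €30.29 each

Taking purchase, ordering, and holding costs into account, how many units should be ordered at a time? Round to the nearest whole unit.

Q* ≈ 2,000 bearings

Holding cost per unit per year at price C is H = 0.18·C.
For each price level, check whether its EOQ is feasible; otherwise the best quantity at that price is the breakpoint.
EOQ at €32.60 = 1698.4 (feasible in tier 1): TC = 35,860×€32.60 + (35,860/1698.4)×236 + (1698.4/2)×0.18×€32.60 = €1,179,002.01.
EOQ at €30.29 = 1761.9 < 2000, so use break Q=2000: TC = 35,860×€30.29 + (35,860/2000.0)×236 + (2000.0/2)×0.18×€30.29 = €1,095,883.08.
Lowest total cost is €1,095,883.08 at Q = 2000.0.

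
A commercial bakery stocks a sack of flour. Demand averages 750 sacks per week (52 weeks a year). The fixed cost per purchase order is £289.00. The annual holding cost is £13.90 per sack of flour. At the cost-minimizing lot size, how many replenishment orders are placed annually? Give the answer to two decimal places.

Annual demand D = 750 × 52 = 39,000.
Q* = √(2DS/H) = √(2 × 39,000 × 289 / 13.9) ≈ 1273.47.
Orders per year = D / Q* = 39,000 / 1273.47 ≈ 30.625.

N ≈ 30.62 orders per year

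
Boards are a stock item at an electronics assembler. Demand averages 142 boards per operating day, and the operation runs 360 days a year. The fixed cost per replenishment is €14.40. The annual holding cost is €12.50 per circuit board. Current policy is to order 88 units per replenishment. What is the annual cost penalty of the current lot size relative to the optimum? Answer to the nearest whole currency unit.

Annual demand D = 142 × 360 = 51,120.
EOQ = √(2DS/H) = √(2 × 51,120 × 14.4 / 12.5) ≈ 343.19.
Cost at Q* = (D/Q*)S + (Q*/2)H = √(2DSH) ≈ €4,289.90.
Cost at Q = 88: (51,120/88)×14.4 + (88/2)×12.5 = €8,365.09 + €550.00 = €8,915.09.
Excess = €8,915.09 − €4,289.90 = €4,625.20.

Extra cost ≈ €4,625 per year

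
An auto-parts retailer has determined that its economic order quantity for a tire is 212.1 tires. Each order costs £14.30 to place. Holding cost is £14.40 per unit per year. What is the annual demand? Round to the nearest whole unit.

Squaring Q* = √(2DS/H) gives Q*² = 2DS/H.
From Q* = √(2DS/H): D = Q*²H / (2S) = 212.1² × 14.4 / (2 × 14.3) = 22650.500.

D ≈ 22,651 tires per year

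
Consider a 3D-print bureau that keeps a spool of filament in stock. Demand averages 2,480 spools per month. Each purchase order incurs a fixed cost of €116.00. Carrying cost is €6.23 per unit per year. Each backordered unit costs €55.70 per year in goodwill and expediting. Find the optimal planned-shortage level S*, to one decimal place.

Annual demand D = 2,480 × 12 = 29,760.
With planned backorders, Q* = √(2DS/H) · √((H+B)/B).
√(2DS/H) = √(2 × 29,760 × 116 / 6.23) = 1052.729.
√((H+B)/B) = √((6.23+55.7)/55.7) = 1.0544.
Q* ≈ 1110.042.
S* = Q* · H/(H+B) = 1110.042 × 6.23/61.93 ≈ 111.667.

S* ≈ 111.7 spools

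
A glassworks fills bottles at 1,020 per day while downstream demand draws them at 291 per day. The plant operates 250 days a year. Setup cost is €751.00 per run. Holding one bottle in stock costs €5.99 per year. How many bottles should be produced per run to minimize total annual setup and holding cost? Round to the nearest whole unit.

Annual demand D = 291 × 250 = 72,750.
Production build-up factor (1 − d/p) = 1 − 291/1,020 = 0.7147.
Q* = √(2DS / (H(1 − d/p))) = √(2 × 72,750 × 751 / (5.99 × 0.7147)).
= √(109,270,500 / 4.2811) ≈ 5052.128.

Q* ≈ 5,052 bottles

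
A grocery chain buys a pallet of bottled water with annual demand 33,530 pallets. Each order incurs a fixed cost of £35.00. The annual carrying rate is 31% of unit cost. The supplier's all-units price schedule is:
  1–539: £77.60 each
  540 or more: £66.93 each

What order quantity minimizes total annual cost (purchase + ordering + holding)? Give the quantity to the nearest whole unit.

Q* ≈ 540 pallets

Holding cost per unit per year at price C is H = 0.31·C.
Evaluate total cost at each tier's feasible EOQ or, if the EOQ is below the tier, at the tier's minimum quantity.
EOQ at £77.60 = 312.4 (feasible in tier 1): TC = 33,530×£77.60 + (33,530/312.4)×35 + (312.4/2)×0.31×£77.60 = £2,609,442.11.
EOQ at £66.93 = 336.3 < 540, so use break Q=540: TC = 33,530×£66.93 + (33,530/540.0)×35 + (540.0/2)×0.31×£66.93 = £2,251,938.18.
Lowest total cost is £2,251,938.18 at Q = 540.0.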